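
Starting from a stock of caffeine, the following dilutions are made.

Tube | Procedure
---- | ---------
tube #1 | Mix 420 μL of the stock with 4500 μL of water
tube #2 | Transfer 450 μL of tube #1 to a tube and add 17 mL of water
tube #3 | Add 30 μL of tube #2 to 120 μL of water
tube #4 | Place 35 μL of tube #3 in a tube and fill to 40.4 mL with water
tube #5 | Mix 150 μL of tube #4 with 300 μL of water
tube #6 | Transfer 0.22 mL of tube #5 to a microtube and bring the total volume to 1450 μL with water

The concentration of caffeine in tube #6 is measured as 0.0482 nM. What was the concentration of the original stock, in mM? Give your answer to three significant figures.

2.50 mM

Step 1: 420 μL + 4500 μL = 4920 μL total → factor 4920/420 = 11.714
Step 2: 450 μL + 17 mL = 17450 μL total → factor 17450/450 = 38.778
Step 3: 30 μL + 120 μL = 150 μL total → factor 150/30 = 5
Step 4: 35 μL brought to 40.4 mL → factor 40400/35 = 1154.3
Step 5: 150 μL + 300 μL = 450 μL total → factor 450/150 = 3
Step 6: 0.22 mL brought to 1450 μL → factor 1.45/0.22 = 6.5909
Overall dilution factor = 11.714 × 38.778 × 5 × 1154.3 × 3 × 6.5909 = 5.1838 × 10^7
Stock = 0.0482 nM × 5.1838 × 10^7 = 2.499 × 10^6 nM = 2.50 mM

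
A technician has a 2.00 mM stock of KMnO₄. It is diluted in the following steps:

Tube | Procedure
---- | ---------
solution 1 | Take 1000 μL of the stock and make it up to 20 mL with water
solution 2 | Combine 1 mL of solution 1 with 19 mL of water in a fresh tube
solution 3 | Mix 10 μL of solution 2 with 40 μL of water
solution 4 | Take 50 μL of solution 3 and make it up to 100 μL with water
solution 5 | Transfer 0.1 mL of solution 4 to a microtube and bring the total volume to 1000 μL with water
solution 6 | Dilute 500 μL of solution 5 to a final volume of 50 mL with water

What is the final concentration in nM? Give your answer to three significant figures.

0.500 nM

Step 1: 1000 μL brought to 20 mL → factor 20000/1000 = 20
Step 2: 1 mL + 19 mL = 20 mL total → factor 20/1 = 20
Step 3: 10 μL + 40 μL = 50 μL total → factor 50/10 = 5
Step 4: 50 μL brought to 100 μL → factor 100/50 = 2
Step 5: 0.1 mL brought to 1000 μL → factor 1/0.1 = 10
Step 6: 500 μL brought to 50 mL → factor 50000/500 = 100
Overall dilution factor = 20 × 20 × 5 × 2 × 10 × 100 = 4 × 10^6
Final = 2.00 mM / 4 × 10^6 = 5.000 × 10^-7 mM = 0.500 nM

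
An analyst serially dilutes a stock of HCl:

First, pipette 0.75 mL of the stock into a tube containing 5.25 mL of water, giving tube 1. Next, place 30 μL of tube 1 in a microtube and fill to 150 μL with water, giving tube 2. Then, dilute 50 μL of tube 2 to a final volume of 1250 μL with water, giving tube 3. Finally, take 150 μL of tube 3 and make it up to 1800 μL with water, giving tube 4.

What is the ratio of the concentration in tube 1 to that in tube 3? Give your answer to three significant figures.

Step 1: 0.75 mL + 5.25 mL = 6 mL total → factor 6/0.75 = 8
Step 2: 30 μL brought to 150 μL → factor 150/30 = 5
Step 3: 50 μL brought to 1250 μL → factor 1250/50 = 25
Dilution factor to tube 1 = 8; to tube 3 = 1000
[tube 1]/[tube 3] = (factor to tube 3)/(factor to tube 1) = 1000/8 = 125

125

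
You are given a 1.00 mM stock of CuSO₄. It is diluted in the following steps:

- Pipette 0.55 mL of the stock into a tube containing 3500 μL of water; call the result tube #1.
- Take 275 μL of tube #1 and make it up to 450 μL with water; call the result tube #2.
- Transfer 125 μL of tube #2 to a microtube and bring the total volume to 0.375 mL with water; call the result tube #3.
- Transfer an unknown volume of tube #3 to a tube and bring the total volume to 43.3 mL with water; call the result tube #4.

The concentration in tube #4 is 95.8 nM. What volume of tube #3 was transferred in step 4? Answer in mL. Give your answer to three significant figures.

Step 1: 0.55 mL + 3500 μL = 4.05 mL total → factor 4.05/0.55 = 7.3636
Step 2: 275 μL brought to 450 μL → factor 450/275 = 1.6364
Step 3: 125 μL brought to 0.375 mL → factor 375/125 = 3
Step 4: v brought to 43.3 mL → factor = 43.3 mL/v
Product of known-step factors = 36.149
Overall factor = 1.00 mM / (95.8 nM) = 10438
Step-4 factor = 10438 / 36.149 = 288.76
v = 43.3 mL / 288.76 = 0.150 mL

0.150 mL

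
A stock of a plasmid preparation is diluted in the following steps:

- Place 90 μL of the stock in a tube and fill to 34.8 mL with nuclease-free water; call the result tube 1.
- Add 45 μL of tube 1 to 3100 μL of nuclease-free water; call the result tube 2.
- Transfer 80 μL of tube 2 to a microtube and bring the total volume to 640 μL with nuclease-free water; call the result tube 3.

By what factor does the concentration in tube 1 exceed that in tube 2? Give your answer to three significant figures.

Step 1: 90 μL brought to 34.8 mL → factor 34800/90 = 386.67
Step 2: 45 μL + 3100 μL = 3145 μL total → factor 3145/45 = 69.889
Dilution factor to tube 1 = 386.67; to tube 2 = 27024
[tube 1]/[tube 2] = (factor to tube 2)/(factor to tube 1) = 27024/386.67 = 69.9

69.9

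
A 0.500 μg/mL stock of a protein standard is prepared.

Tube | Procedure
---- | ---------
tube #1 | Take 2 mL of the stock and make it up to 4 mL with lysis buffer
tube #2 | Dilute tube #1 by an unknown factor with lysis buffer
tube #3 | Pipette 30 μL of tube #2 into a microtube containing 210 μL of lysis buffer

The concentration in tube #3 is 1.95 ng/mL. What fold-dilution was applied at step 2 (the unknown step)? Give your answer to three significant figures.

16.0-fold

Step 1: 2 mL brought to 4 mL → factor 4/2 = 2
Step 2: unknown factor x
Step 3: 30 μL + 210 μL = 240 μL total → factor 240/30 = 8
Product of known-step factors = 16
Overall factor = 0.500 μg/mL / (1.95 ng/mL) = 256.41
x = 256.41 / 16 = 16.0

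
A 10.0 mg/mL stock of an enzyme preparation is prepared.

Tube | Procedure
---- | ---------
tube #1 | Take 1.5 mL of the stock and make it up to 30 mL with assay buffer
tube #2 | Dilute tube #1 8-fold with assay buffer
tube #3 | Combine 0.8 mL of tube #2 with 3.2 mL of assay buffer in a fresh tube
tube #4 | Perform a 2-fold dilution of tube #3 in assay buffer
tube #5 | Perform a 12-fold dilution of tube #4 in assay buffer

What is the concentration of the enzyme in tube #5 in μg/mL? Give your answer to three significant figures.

Step 1: 1.5 mL brought to 30 mL → factor 30/1.5 = 20
Step 2: 8-fold → factor 8
Step 3: 0.8 mL + 3.2 mL = 4 mL total → factor 4/0.8 = 5
Step 4: 2-fold → factor 2
Step 5: 12-fold → factor 12
Overall dilution factor = 20 × 8 × 5 × 2 × 12 = 19200
Final = 10.0 mg/mL / 19200 = 0.0005208 mg/mL = 0.521 μg/mL

0.521 μg/mL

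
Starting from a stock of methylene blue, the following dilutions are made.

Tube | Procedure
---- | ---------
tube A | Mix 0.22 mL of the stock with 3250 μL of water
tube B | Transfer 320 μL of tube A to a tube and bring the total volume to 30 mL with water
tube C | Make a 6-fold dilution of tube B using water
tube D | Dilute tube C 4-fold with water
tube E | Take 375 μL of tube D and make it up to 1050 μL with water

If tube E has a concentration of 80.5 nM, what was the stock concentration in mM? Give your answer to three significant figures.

Step 1: 0.22 mL + 3250 μL = 3.47 mL total → factor 3.47/0.22 = 15.773
Step 2: 320 μL brought to 30 mL → factor 30000/320 = 93.75
Step 3: 6-fold → factor 6
Step 4: 4-fold → factor 4
Step 5: 375 μL brought to 1050 μL → factor 1050/375 = 2.8
Overall dilution factor = 15.773 × 93.75 × 6 × 4 × 2.8 = 99368
Stock = 80.5 nM × 99368 = 7.999 × 10^6 nM = 8.00 mM

8.00 mM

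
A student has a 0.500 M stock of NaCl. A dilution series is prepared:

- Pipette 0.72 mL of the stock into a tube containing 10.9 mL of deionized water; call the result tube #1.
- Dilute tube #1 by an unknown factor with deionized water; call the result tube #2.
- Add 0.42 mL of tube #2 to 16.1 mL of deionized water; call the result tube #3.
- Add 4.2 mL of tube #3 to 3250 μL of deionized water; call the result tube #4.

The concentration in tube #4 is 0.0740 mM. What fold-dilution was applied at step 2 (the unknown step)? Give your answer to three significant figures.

6.00-fold

Step 1: 0.72 mL + 10.9 mL = 11.62 mL total → factor 11.62/0.72 = 16.139
Step 2: unknown factor x
Step 3: 0.42 mL + 16.1 mL = 16.52 mL total → factor 16.52/0.42 = 39.333
Step 4: 4.2 mL + 3250 μL = 7.45 mL total → factor 7.45/4.2 = 1.7738
Product of known-step factors = 1126
Overall factor = 0.500 M / (0.0740 mM) = 6756.8
x = 6756.8 / 1126 = 6.00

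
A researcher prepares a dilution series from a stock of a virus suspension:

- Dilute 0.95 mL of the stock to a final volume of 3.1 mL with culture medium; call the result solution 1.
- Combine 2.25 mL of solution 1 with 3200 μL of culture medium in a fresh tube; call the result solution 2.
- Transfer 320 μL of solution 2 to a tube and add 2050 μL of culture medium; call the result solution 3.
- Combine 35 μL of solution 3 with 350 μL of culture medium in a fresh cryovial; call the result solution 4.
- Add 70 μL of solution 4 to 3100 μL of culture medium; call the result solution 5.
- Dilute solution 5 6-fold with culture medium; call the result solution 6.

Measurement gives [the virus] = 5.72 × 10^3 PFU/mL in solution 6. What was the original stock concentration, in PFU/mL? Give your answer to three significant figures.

1.00 × 10^9 PFU/mL

Step 1: 0.95 mL brought to 3.1 mL → factor 3.1/0.95 = 3.2632
Step 2: 2.25 mL + 3200 μL = 5.45 mL total → factor 5.45/2.25 = 2.4222
Step 3: 320 μL + 2050 μL = 2370 μL total → factor 2370/320 = 7.4062
Step 4: 35 μL + 350 μL = 385 μL total → factor 385/35 = 11
Step 5: 70 μL + 3100 μL = 3170 μL total → factor 3170/70 = 45.286
Step 6: 6-fold → factor 6
Overall dilution factor = 3.2632 × 2.4222 × 7.4062 × 11 × 45.286 × 6 = 1.7497 × 10^5
Stock = 5.72 × 10^3 PFU/mL × 1.7497 × 10^5 = 1.00 × 10^9 PFU/mL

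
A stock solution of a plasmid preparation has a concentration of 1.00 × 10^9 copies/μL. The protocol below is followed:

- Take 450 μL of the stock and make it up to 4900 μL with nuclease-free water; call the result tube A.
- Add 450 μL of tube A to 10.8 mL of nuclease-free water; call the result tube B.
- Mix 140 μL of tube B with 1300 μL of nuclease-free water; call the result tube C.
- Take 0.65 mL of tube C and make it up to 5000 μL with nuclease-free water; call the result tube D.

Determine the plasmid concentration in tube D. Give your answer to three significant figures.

Step 1: 450 μL brought to 4900 μL → factor 4900/450 = 10.889
Step 2: 450 μL + 10.8 mL = 11250 μL total → factor 11250/450 = 25
Step 3: 140 μL + 1300 μL = 1440 μL total → factor 1440/140 = 10.286
Step 4: 0.65 mL brought to 5000 μL → factor 5/0.65 = 7.6923
Overall dilution factor = 10.889 × 25 × 10.286 × 7.6923 = 21538
Final = 1.00 × 10^9 copies/μL / 21538 = 4.64 × 10^4 copies/μL

4.64 × 10^4 copies/μL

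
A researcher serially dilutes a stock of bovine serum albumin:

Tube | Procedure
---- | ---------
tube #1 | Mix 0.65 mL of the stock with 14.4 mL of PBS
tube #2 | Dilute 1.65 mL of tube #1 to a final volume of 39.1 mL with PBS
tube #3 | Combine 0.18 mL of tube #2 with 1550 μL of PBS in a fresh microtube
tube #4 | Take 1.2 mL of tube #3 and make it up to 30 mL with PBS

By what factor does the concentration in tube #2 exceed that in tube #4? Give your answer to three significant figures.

240

Step 1: 0.65 mL + 14.4 mL = 15.05 mL total → factor 15.05/0.65 = 23.154
Step 2: 1.65 mL brought to 39.1 mL → factor 39.1/1.65 = 23.697
Step 3: 0.18 mL + 1550 μL = 1.73 mL total → factor 1.73/0.18 = 9.6111
Step 4: 1.2 mL brought to 30 mL → factor 30/1.2 = 25
Dilution factor to tube #2 = 548.68; to tube #4 = 1.3183 × 10^5
[tube #2]/[tube #4] = (factor to tube #4)/(factor to tube #2) = 1.3183 × 10^5/548.68 = 240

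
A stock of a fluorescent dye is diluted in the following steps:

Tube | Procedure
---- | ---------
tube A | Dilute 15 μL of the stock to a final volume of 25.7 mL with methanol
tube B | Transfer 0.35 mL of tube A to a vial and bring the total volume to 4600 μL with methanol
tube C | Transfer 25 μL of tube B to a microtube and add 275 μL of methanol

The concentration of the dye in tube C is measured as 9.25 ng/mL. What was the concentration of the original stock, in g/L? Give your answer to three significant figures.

Step 1: 15 μL brought to 25.7 mL → factor 25700/15 = 1713.3
Step 2: 0.35 mL brought to 4600 μL → factor 4.6/0.35 = 13.143
Step 3: 25 μL + 275 μL = 300 μL total → factor 300/25 = 12
Overall dilution factor = 1713.3 × 13.143 × 12 = 2.7022 × 10^5
Stock = 9.25 ng/mL × 2.7022 × 10^5 = 2.500 × 10^6 ng/mL = 2.50 g/L

2.50 g/L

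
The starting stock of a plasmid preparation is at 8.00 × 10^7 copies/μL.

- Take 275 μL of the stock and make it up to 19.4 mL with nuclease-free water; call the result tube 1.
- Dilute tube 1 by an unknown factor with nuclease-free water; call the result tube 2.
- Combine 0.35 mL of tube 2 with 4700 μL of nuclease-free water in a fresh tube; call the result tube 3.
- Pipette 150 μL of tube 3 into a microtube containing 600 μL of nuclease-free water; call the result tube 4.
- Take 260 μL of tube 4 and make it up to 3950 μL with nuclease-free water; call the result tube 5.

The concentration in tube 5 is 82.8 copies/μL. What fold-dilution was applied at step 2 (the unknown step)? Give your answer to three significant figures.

Step 1: 275 μL brought to 19.4 mL → factor 19400/275 = 70.545
Step 2: unknown factor x
Step 3: 0.35 mL + 4700 μL = 5.05 mL total → factor 5.05/0.35 = 14.429
Step 4: 150 μL + 600 μL = 750 μL total → factor 750/150 = 5
Step 5: 260 μL brought to 3950 μL → factor 3950/260 = 15.192
Product of known-step factors = 77319
Overall factor = 8.00 × 10^7 copies/μL / (82.8 copies/μL) = 9.6618 × 10^5
x = 9.6618 × 10^5 / 77319 = 12.5

12.5-fold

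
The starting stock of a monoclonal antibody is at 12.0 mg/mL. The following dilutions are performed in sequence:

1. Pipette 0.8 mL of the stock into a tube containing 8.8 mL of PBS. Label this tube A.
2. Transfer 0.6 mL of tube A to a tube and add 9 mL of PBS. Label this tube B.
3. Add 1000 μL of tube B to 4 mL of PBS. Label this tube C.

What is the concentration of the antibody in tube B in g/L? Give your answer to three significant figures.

Step 1: 0.8 mL + 8.8 mL = 9.6 mL total → factor 9.6/0.8 = 12
Step 2: 0.6 mL + 9 mL = 9.6 mL total → factor 9.6/0.6 = 16
Dilution factor through tube B = 12 × 16 = 192
[tube B] = 12.0 mg/mL / 192 = 0.06250 mg/mL = 0.0625 g/L

0.0625 g/L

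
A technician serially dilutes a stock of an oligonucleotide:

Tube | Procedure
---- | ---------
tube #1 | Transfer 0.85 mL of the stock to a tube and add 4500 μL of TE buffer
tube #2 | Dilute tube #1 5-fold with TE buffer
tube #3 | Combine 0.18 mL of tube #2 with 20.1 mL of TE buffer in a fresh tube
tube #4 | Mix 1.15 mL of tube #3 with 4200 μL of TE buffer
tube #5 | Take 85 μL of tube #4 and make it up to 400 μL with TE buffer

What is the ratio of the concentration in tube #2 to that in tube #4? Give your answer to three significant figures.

Step 1: 0.85 mL + 4500 μL = 5.35 mL total → factor 5.35/0.85 = 6.2941
Step 2: 5-fold → factor 5
Step 3: 0.18 mL + 20.1 mL = 20.28 mL total → factor 20.28/0.18 = 112.67
Step 4: 1.15 mL + 4200 μL = 5.35 mL total → factor 5.35/1.15 = 4.6522
Dilution factor to tube #2 = 31.471; to tube #4 = 16495
[tube #2]/[tube #4] = (factor to tube #4)/(factor to tube #2) = 16495/31.471 = 524

524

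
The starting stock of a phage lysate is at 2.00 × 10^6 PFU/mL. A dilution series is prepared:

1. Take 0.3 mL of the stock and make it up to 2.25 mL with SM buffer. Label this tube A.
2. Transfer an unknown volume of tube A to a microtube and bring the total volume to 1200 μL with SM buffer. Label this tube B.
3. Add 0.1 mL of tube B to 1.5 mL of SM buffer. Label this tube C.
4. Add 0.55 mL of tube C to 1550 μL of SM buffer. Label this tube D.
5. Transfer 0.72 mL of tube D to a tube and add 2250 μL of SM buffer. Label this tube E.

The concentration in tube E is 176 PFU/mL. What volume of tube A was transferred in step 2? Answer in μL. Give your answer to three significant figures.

Step 1: 0.3 mL brought to 2.25 mL → factor 2.25/0.3 = 7.5
Step 2: v brought to 1200 μL → factor = 1200 μL/v
Step 3: 0.1 mL + 1.5 mL = 1.6 mL total → factor 1.6/0.1 = 16
Step 4: 0.55 mL + 1550 μL = 2.1 mL total → factor 2.1/0.55 = 3.8182
Step 5: 0.72 mL + 2250 μL = 2.97 mL total → factor 2.97/0.72 = 4.125
Product of known-step factors = 1890
Overall factor = 2.00 × 10^6 PFU/mL / (176 PFU/mL) = 11364
Step-2 factor = 11364 / 1890 = 6.0125
v = 1200 μL / 6.0125 = 200 μL

200 μL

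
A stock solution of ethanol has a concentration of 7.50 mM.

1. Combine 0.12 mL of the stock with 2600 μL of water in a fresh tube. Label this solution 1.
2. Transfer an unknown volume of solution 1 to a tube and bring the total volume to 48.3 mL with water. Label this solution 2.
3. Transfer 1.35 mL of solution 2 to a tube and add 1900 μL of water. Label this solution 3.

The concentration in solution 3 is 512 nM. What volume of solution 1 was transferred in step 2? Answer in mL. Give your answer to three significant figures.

0.180 mL

Step 1: 0.12 mL + 2600 μL = 2.72 mL total → factor 2.72/0.12 = 22.667
Step 2: v brought to 48.3 mL → factor = 48.3 mL/v
Step 3: 1.35 mL + 1900 μL = 3.25 mL total → factor 3.25/1.35 = 2.4074
Product of known-step factors = 54.568
Overall factor = 7.50 mM / (512 nM) = 14648
Step-2 factor = 14648 / 54.568 = 268.44
v = 48.3 mL / 268.44 = 0.180 mL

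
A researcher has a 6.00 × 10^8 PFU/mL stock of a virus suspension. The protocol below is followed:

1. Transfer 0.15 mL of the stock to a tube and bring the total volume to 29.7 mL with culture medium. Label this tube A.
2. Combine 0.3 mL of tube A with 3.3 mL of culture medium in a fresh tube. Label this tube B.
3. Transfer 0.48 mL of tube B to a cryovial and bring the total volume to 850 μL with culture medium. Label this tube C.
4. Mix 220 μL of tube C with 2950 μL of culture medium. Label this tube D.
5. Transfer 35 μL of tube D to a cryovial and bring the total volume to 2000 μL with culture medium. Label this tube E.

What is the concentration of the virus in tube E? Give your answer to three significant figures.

Step 1: 0.15 mL brought to 29.7 mL → factor 29.7/0.15 = 198
Step 2: 0.3 mL + 3.3 mL = 3.6 mL total → factor 3.6/0.3 = 12
Step 3: 0.48 mL brought to 850 μL → factor 0.85/0.48 = 1.7708
Step 4: 220 μL + 2950 μL = 3170 μL total → factor 3170/220 = 14.409
Step 5: 35 μL brought to 2000 μL → factor 2000/35 = 57.143
Overall dilution factor = 198 × 12 × 1.7708 × 14.409 × 57.143 = 3.4644 × 10^6
Final = 6.00 × 10^8 PFU/mL / 3.4644 × 10^6 = 173 PFU/mL

173 PFU/mL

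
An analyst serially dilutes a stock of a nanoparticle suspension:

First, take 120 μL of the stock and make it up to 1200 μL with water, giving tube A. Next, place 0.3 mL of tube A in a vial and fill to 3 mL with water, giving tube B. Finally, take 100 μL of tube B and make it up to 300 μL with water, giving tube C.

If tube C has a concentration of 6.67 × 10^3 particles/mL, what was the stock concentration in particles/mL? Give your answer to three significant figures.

2.00 × 10^6 particles/mL

Step 1: 120 μL brought to 1200 μL → factor 1200/120 = 10
Step 2: 0.3 mL brought to 3 mL → factor 3/0.3 = 10
Step 3: 100 μL brought to 300 μL → factor 300/100 = 3
Overall dilution factor = 10 × 10 × 3 = 300
Stock = 6.67 × 10^3 particles/mL × 300 = 2.00 × 10^6 particles/mL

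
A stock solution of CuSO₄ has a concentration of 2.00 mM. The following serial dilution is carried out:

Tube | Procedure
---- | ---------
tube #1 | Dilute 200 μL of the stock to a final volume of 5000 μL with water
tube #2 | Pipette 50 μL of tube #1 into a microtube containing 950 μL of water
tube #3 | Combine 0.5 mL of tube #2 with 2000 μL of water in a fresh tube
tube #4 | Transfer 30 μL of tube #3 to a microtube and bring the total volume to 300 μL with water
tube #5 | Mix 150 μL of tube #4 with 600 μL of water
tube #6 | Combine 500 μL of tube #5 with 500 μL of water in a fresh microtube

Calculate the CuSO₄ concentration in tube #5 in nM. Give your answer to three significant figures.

16.0 nM

Step 1: 200 μL brought to 5000 μL → factor 5000/200 = 25
Step 2: 50 μL + 950 μL = 1000 μL total → factor 1000/50 = 20
Step 3: 0.5 mL + 2000 μL = 2.5 mL total → factor 2.5/0.5 = 5
Step 4: 30 μL brought to 300 μL → factor 300/30 = 10
Step 5: 150 μL + 600 μL = 750 μL total → factor 750/150 = 5
Dilution factor through tube #5 = 25 × 20 × 5 × 10 × 5 = 1.25 × 10^5
[tube #5] = 2.00 mM / 1.25 × 10^5 = 1.600 × 10^-5 mM = 16.0 nM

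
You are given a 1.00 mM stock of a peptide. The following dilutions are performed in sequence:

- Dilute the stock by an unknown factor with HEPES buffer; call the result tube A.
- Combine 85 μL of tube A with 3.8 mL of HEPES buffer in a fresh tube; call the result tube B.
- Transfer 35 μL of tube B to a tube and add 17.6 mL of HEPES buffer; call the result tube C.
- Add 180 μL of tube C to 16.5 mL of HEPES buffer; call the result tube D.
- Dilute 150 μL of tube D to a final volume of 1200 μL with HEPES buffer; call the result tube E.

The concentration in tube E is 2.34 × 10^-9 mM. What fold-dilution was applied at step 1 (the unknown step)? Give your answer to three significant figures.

25.0-fold

Step 1: unknown factor x
Step 2: 85 μL + 3.8 mL = 3885 μL total → factor 3885/85 = 45.706
Step 3: 35 μL + 17.6 mL = 17635 μL total → factor 17635/35 = 503.86
Step 4: 180 μL + 16.5 mL = 16680 μL total → factor 16680/180 = 92.667
Step 5: 150 μL brought to 1200 μL → factor 1200/150 = 8
Product of known-step factors = 1.7072 × 10^7
Overall factor = 1.00 mM / (2.34 × 10^-9 mM) = 4.2735 × 10^8
x = 4.2735 × 10^8 / 1.7072 × 10^7 = 25.0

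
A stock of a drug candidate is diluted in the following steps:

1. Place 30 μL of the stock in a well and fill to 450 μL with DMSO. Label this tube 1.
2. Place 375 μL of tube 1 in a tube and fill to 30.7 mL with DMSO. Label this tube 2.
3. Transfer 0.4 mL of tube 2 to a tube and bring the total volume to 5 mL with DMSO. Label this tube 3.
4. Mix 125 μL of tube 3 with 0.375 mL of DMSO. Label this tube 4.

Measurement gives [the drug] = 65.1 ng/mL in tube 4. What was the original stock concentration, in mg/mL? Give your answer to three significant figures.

Step 1: 30 μL brought to 450 μL → factor 450/30 = 15
Step 2: 375 μL brought to 30.7 mL → factor 30700/375 = 81.867
Step 3: 0.4 mL brought to 5 mL → factor 5/0.4 = 12.5
Step 4: 125 μL + 0.375 mL = 500 μL total → factor 500/125 = 4
Overall dilution factor = 15 × 81.867 × 12.5 × 4 = 61400
Stock = 65.1 ng/mL × 61400 = 3.997 × 10^6 ng/mL = 4.00 mg/mL

4.00 mg/mL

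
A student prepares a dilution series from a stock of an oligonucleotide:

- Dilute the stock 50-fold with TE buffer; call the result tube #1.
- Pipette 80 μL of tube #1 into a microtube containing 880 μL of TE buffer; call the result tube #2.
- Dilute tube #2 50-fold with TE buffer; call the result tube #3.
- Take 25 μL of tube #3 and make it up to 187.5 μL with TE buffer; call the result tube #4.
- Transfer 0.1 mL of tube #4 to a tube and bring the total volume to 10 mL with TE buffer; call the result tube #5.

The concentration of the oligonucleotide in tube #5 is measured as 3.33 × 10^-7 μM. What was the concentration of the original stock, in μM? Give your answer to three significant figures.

Step 1: 50-fold → factor 50
Step 2: 80 μL + 880 μL = 960 μL total → factor 960/80 = 12
Step 3: 50-fold → factor 50
Step 4: 25 μL brought to 187.5 μL → factor 187.5/25 = 7.5
Step 5: 0.1 mL brought to 10 mL → factor 10/0.1 = 100
Overall dilution factor = 50 × 12 × 50 × 7.5 × 100 = 2.25 × 10^7
Stock = 3.33 × 10^-7 μM × 2.25 × 10^7 = 7.49 μM

7.49 μM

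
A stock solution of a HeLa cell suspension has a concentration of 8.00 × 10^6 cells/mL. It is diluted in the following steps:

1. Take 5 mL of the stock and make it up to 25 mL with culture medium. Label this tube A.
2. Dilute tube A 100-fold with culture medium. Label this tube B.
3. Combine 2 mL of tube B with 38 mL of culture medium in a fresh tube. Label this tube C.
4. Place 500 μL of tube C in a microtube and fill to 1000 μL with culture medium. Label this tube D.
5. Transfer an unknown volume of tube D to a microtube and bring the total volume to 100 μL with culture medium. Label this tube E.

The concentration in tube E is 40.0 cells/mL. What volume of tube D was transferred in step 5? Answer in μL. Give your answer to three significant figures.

Step 1: 5 mL brought to 25 mL → factor 25/5 = 5
Step 2: 100-fold → factor 100
Step 3: 2 mL + 38 mL = 40 mL total → factor 40/2 = 20
Step 4: 500 μL brought to 1000 μL → factor 1000/500 = 2
Step 5: v brought to 100 μL → factor = 100 μL/v
Product of known-step factors = 20000
Overall factor = 8.00 × 10^6 cells/mL / (40.0 cells/mL) = 2 × 10^5
Step-5 factor = 2 × 10^5 / 20000 = 10
v = 100 μL / 10 = 10.0 μL

10.0 μL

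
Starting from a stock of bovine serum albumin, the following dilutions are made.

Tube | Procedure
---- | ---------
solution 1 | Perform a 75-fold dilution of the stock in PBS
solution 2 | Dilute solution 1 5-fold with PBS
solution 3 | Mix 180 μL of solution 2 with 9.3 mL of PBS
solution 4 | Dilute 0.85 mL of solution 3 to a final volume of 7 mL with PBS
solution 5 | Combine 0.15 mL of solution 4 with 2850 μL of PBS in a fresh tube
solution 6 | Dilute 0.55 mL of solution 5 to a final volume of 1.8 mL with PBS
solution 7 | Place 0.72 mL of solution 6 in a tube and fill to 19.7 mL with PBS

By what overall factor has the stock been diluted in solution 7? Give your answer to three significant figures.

2.91 × 10^8

Step 1: 75-fold → factor 75
Step 2: 5-fold → factor 5
Step 3: 180 μL + 9.3 mL = 9480 μL total → factor 9480/180 = 52.667
Step 4: 0.85 mL brought to 7 mL → factor 7/0.85 = 8.2353
Step 5: 0.15 mL + 2850 μL = 3 mL total → factor 3/0.15 = 20
Step 6: 0.55 mL brought to 1.8 mL → factor 1.8/0.55 = 3.2727
Step 7: 0.72 mL brought to 19.7 mL → factor 19.7/0.72 = 27.361
Overall dilution factor = 75 × 5 × 52.667 × 8.2353 × 20 × 3.2727 × 27.361 = 2.9129 × 10^8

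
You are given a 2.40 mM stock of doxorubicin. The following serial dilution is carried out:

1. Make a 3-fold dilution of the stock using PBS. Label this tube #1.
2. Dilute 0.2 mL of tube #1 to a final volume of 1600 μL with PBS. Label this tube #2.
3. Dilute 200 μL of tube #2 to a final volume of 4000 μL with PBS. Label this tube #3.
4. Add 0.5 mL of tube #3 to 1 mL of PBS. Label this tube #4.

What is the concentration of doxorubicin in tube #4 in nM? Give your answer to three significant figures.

Step 1: 3-fold → factor 3
Step 2: 0.2 mL brought to 1600 μL → factor 1.6/0.2 = 8
Step 3: 200 μL brought to 4000 μL → factor 4000/200 = 20
Step 4: 0.5 mL + 1 mL = 1.5 mL total → factor 1.5/0.5 = 3
Overall dilution factor = 3 × 8 × 20 × 3 = 1440
Final = 2.40 mM / 1440 = 0.001667 mM = 1.67 × 10^3 nM

1.67 × 10^3 nM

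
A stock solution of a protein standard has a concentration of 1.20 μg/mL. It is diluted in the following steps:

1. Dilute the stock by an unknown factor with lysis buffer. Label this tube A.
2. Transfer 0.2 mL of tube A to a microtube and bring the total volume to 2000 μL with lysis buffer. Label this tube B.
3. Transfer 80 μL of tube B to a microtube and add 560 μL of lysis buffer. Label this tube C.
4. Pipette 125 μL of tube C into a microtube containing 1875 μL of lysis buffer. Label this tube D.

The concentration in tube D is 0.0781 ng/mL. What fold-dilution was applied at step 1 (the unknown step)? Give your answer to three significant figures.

Step 1: unknown factor x
Step 2: 0.2 mL brought to 2000 μL → factor 2/0.2 = 10
Step 3: 80 μL + 560 μL = 640 μL total → factor 640/80 = 8
Step 4: 125 μL + 1875 μL = 2000 μL total → factor 2000/125 = 16
Product of known-step factors = 1280
Overall factor = 1.20 μg/mL / (0.0781 ng/mL) = 15365
x = 15365 / 1280 = 12.0

12.0-fold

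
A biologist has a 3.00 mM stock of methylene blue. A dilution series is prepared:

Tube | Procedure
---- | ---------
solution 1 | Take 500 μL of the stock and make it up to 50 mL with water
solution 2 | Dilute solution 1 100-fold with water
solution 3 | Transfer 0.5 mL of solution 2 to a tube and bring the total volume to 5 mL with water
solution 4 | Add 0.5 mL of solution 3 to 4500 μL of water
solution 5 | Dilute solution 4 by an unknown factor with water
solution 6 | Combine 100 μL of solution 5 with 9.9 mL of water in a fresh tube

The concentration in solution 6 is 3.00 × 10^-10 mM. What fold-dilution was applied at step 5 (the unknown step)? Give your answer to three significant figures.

100-fold

Step 1: 500 μL brought to 50 mL → factor 50000/500 = 100
Step 2: 100-fold → factor 100
Step 3: 0.5 mL brought to 5 mL → factor 5/0.5 = 10
Step 4: 0.5 mL + 4500 μL = 5 mL total → factor 5/0.5 = 10
Step 5: unknown factor x
Step 6: 100 μL + 9.9 mL = 10000 μL total → factor 10000/100 = 100
Product of known-step factors = 1 × 10^8
Overall factor = 3.00 mM / (3.00 × 10^-10 mM) = 1 × 10^10
x = 1 × 10^10 / 1 × 10^8 = 100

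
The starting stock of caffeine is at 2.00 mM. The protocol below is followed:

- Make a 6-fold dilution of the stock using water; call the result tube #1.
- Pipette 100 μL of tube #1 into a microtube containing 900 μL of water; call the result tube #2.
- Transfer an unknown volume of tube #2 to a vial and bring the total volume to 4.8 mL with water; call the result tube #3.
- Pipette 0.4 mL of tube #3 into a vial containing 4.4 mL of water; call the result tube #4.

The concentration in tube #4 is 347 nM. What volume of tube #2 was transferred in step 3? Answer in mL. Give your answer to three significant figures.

Step 1: 6-fold → factor 6
Step 2: 100 μL + 900 μL = 1000 μL total → factor 1000/100 = 10
Step 3: v brought to 4.8 mL → factor = 4.8 mL/v
Step 4: 0.4 mL + 4.4 mL = 4.8 mL total → factor 4.8/0.4 = 12
Product of known-step factors = 720
Overall factor = 2.00 mM / (347 nM) = 5763.7
Step-3 factor = 5763.7 / 720 = 8.0051
v = 4.8 mL / 8.0051 = 0.600 mL

0.600 mL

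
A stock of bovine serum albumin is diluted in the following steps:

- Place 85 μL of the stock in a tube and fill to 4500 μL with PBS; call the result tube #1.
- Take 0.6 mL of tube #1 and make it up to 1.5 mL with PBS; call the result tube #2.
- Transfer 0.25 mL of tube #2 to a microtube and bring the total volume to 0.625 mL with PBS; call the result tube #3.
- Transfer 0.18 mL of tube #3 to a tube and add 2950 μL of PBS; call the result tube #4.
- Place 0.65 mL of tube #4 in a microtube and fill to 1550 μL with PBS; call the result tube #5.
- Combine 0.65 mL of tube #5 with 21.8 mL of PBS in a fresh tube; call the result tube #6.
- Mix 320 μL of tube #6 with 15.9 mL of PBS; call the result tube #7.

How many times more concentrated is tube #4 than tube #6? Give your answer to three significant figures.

82.4

Step 1: 85 μL brought to 4500 μL → factor 4500/85 = 52.941
Step 2: 0.6 mL brought to 1.5 mL → factor 1.5/0.6 = 2.5
Step 3: 0.25 mL brought to 0.625 mL → factor 0.625/0.25 = 2.5
Step 4: 0.18 mL + 2950 μL = 3.13 mL total → factor 3.13/0.18 = 17.389
Step 5: 0.65 mL brought to 1550 μL → factor 1.55/0.65 = 2.3846
Step 6: 0.65 mL + 21.8 mL = 22.45 mL total → factor 22.45/0.65 = 34.538
Dilution factor to tube #4 = 5753.7; to tube #6 = 4.7388 × 10^5
[tube #4]/[tube #6] = (factor to tube #6)/(factor to tube #4) = 4.7388 × 10^5/5753.7 = 82.4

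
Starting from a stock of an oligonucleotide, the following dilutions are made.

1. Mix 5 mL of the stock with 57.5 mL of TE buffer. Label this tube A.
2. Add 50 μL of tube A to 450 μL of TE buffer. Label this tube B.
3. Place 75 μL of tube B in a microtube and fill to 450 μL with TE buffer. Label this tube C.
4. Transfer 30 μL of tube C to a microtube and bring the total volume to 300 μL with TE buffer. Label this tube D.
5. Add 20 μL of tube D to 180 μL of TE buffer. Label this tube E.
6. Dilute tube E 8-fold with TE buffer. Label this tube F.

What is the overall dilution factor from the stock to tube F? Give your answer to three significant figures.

Step 1: 5 mL + 57.5 mL = 62.5 mL total → factor 62.5/5 = 12.5
Step 2: 50 μL + 450 μL = 500 μL total → factor 500/50 = 10
Step 3: 75 μL brought to 450 μL → factor 450/75 = 6
Step 4: 30 μL brought to 300 μL → factor 300/30 = 10
Step 5: 20 μL + 180 μL = 200 μL total → factor 200/20 = 10
Step 6: 8-fold → factor 8
Overall dilution factor = 12.5 × 10 × 6 × 10 × 10 × 8 = 6 × 10^5

6.00 × 10^5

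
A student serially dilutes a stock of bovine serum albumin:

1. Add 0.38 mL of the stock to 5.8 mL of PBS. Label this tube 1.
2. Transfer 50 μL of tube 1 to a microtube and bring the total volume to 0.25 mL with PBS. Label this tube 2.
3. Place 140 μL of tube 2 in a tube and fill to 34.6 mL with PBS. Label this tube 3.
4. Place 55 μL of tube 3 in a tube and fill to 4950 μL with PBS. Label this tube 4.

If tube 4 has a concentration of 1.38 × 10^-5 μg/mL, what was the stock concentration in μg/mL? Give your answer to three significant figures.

Step 1: 0.38 mL + 5.8 mL = 6.18 mL total → factor 6.18/0.38 = 16.263
Step 2: 50 μL brought to 0.25 mL → factor 250/50 = 5
Step 3: 140 μL brought to 34.6 mL → factor 34600/140 = 247.14
Step 4: 55 μL brought to 4950 μL → factor 4950/55 = 90
Overall dilution factor = 16.263 × 5 × 247.14 × 90 = 1.8087 × 10^6
Stock = 1.38 × 10^-5 μg/mL × 1.8087 × 10^6 = 25.0 μg/mL

25.0 μg/mL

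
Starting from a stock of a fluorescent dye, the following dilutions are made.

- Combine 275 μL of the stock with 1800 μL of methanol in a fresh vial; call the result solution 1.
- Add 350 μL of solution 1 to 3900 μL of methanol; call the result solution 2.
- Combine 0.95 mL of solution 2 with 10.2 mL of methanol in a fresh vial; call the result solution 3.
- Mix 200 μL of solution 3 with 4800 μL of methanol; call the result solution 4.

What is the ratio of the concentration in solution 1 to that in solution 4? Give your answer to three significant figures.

Step 1: 275 μL + 1800 μL = 2075 μL total → factor 2075/275 = 7.5455
Step 2: 350 μL + 3900 μL = 4250 μL total → factor 4250/350 = 12.143
Step 3: 0.95 mL + 10.2 mL = 11.15 mL total → factor 11.15/0.95 = 11.737
Step 4: 200 μL + 4800 μL = 5000 μL total → factor 5000/200 = 25
Dilution factor to solution 1 = 7.5455; to solution 4 = 26884
[solution 1]/[solution 4] = (factor to solution 4)/(factor to solution 1) = 26884/7.5455 = 3.56 × 10^3

3.56 × 10^3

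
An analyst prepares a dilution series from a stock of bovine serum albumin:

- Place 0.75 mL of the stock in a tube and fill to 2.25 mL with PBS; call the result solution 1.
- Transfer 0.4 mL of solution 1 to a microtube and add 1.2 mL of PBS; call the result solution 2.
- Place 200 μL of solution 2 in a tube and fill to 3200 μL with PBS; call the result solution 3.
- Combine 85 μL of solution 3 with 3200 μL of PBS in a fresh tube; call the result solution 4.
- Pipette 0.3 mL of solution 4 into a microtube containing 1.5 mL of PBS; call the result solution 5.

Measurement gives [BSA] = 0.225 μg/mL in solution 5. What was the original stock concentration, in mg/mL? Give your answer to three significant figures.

Step 1: 0.75 mL brought to 2.25 mL → factor 2.25/0.75 = 3
Step 2: 0.4 mL + 1.2 mL = 1.6 mL total → factor 1.6/0.4 = 4
Step 3: 200 μL brought to 3200 μL → factor 3200/200 = 16
Step 4: 85 μL + 3200 μL = 3285 μL total → factor 3285/85 = 38.647
Step 5: 0.3 mL + 1.5 mL = 1.8 mL total → factor 1.8/0.3 = 6
Overall dilution factor = 3 × 4 × 16 × 38.647 × 6 = 44521
Stock = 0.225 μg/mL × 44521 = 1.002 × 10^4 μg/mL = 10.0 mg/mL

10.0 mg/mL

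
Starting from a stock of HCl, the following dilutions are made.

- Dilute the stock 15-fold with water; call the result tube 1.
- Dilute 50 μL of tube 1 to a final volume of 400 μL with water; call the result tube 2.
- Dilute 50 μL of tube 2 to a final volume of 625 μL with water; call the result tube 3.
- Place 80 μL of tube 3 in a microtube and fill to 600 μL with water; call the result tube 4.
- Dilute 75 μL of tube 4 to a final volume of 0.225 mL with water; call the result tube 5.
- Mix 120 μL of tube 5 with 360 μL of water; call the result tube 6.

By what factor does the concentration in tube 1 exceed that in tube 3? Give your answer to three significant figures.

Step 1: 15-fold → factor 15
Step 2: 50 μL brought to 400 μL → factor 400/50 = 8
Step 3: 50 μL brought to 625 μL → factor 625/50 = 12.5
Dilution factor to tube 1 = 15; to tube 3 = 1500
[tube 1]/[tube 3] = (factor to tube 3)/(factor to tube 1) = 1500/15 = 100

100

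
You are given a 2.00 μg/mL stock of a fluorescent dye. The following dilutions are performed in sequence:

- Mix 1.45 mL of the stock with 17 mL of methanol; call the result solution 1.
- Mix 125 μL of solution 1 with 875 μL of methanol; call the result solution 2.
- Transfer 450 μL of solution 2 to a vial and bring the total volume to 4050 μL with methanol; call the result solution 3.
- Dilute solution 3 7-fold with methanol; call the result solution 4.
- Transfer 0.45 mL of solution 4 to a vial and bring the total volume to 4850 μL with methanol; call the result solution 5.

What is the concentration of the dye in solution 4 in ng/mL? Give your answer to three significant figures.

Step 1: 1.45 mL + 17 mL = 18.45 mL total → factor 18.45/1.45 = 12.724
Step 2: 125 μL + 875 μL = 1000 μL total → factor 1000/125 = 8
Step 3: 450 μL brought to 4050 μL → factor 4050/450 = 9
Step 4: 7-fold → factor 7
Dilution factor through solution 4 = 12.724 × 8 × 9 × 7 = 6413
[solution 4] = 2.00 μg/mL / 6413 = 0.0003119 μg/mL = 0.312 ng/mL

0.312 ng/mL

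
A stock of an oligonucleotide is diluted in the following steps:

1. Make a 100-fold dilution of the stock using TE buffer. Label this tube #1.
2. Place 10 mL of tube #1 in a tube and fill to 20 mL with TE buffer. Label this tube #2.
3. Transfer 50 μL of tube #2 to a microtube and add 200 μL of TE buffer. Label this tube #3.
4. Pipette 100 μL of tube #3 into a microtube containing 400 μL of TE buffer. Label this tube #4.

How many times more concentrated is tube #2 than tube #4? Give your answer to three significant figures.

25.0

Step 1: 100-fold → factor 100
Step 2: 10 mL brought to 20 mL → factor 20/10 = 2
Step 3: 50 μL + 200 μL = 250 μL total → factor 250/50 = 5
Step 4: 100 μL + 400 μL = 500 μL total → factor 500/100 = 5
Dilution factor to tube #2 = 200; to tube #4 = 5000
[tube #2]/[tube #4] = (factor to tube #4)/(factor to tube #2) = 5000/200 = 25.0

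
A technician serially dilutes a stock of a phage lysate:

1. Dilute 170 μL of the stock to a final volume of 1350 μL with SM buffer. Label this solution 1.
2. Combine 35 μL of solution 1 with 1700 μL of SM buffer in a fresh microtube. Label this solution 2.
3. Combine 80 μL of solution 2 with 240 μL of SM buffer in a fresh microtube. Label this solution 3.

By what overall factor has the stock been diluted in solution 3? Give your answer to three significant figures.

Step 1: 170 μL brought to 1350 μL → factor 1350/170 = 7.9412
Step 2: 35 μL + 1700 μL = 1735 μL total → factor 1735/35 = 49.571
Step 3: 80 μL + 240 μL = 320 μL total → factor 320/80 = 4
Overall dilution factor = 7.9412 × 49.571 × 4 = 1574.6

1.57 × 10^3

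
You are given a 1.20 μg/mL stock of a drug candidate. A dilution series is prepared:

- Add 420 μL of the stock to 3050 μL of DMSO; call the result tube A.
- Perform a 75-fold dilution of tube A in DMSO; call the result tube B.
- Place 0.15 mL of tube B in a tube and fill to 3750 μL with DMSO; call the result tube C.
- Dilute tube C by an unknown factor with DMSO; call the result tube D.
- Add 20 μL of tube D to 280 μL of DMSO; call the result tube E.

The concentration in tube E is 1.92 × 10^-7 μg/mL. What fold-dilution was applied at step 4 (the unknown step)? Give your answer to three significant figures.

Step 1: 420 μL + 3050 μL = 3470 μL total → factor 3470/420 = 8.2619
Step 2: 75-fold → factor 75
Step 3: 0.15 mL brought to 3750 μL → factor 3.75/0.15 = 25
Step 4: unknown factor x
Step 5: 20 μL + 280 μL = 300 μL total → factor 300/20 = 15
Product of known-step factors = 2.3237 × 10^5
Overall factor = 1.20 μg/mL / (1.92 × 10^-7 μg/mL) = 6.25 × 10^6
x = 6.25 × 10^6 / 2.3237 × 10^5 = 26.9

26.9-fold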